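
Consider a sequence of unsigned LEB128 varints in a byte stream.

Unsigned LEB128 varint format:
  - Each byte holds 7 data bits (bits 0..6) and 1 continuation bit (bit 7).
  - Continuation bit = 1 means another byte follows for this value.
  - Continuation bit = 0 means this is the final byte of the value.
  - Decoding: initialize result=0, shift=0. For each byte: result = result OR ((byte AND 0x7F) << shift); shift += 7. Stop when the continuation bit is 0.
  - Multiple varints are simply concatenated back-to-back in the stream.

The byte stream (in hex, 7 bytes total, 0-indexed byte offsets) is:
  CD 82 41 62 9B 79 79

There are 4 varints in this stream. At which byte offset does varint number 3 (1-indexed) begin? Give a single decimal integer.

Answer: 4

Derivation:
  byte[0]=0xCD cont=1 payload=0x4D=77: acc |= 77<<0 -> acc=77 shift=7
  byte[1]=0x82 cont=1 payload=0x02=2: acc |= 2<<7 -> acc=333 shift=14
  byte[2]=0x41 cont=0 payload=0x41=65: acc |= 65<<14 -> acc=1065293 shift=21 [end]
Varint 1: bytes[0:3] = CD 82 41 -> value 1065293 (3 byte(s))
  byte[3]=0x62 cont=0 payload=0x62=98: acc |= 98<<0 -> acc=98 shift=7 [end]
Varint 2: bytes[3:4] = 62 -> value 98 (1 byte(s))
  byte[4]=0x9B cont=1 payload=0x1B=27: acc |= 27<<0 -> acc=27 shift=7
  byte[5]=0x79 cont=0 payload=0x79=121: acc |= 121<<7 -> acc=15515 shift=14 [end]
Varint 3: bytes[4:6] = 9B 79 -> value 15515 (2 byte(s))
  byte[6]=0x79 cont=0 payload=0x79=121: acc |= 121<<0 -> acc=121 shift=7 [end]
Varint 4: bytes[6:7] = 79 -> value 121 (1 byte(s))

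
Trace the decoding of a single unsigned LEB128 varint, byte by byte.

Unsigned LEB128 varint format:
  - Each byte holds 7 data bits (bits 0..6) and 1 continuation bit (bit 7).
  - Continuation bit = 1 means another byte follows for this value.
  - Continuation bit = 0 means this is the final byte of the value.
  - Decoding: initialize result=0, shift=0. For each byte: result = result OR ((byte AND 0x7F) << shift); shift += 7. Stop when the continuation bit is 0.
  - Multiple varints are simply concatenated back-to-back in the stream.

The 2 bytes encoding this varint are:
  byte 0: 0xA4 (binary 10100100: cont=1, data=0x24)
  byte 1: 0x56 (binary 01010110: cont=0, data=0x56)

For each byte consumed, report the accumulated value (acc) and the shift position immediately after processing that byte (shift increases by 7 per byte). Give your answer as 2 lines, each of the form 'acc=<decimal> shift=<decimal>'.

Answer: acc=36 shift=7
acc=11044 shift=14

Derivation:
byte 0=0xA4: payload=0x24=36, contrib = 36<<0 = 36; acc -> 36, shift -> 7
byte 1=0x56: payload=0x56=86, contrib = 86<<7 = 11008; acc -> 11044, shift -> 14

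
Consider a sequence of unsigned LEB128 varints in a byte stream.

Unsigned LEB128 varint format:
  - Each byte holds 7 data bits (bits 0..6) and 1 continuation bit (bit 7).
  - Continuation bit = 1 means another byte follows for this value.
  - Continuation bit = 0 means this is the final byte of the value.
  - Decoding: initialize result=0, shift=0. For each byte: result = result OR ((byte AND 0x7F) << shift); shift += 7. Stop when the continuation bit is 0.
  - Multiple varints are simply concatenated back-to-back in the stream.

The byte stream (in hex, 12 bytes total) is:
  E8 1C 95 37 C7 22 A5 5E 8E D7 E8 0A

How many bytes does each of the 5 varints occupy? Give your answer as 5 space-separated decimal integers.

Answer: 2 2 2 2 4

Derivation:
  byte[0]=0xE8 cont=1 payload=0x68=104: acc |= 104<<0 -> acc=104 shift=7
  byte[1]=0x1C cont=0 payload=0x1C=28: acc |= 28<<7 -> acc=3688 shift=14 [end]
Varint 1: bytes[0:2] = E8 1C -> value 3688 (2 byte(s))
  byte[2]=0x95 cont=1 payload=0x15=21: acc |= 21<<0 -> acc=21 shift=7
  byte[3]=0x37 cont=0 payload=0x37=55: acc |= 55<<7 -> acc=7061 shift=14 [end]
Varint 2: bytes[2:4] = 95 37 -> value 7061 (2 byte(s))
  byte[4]=0xC7 cont=1 payload=0x47=71: acc |= 71<<0 -> acc=71 shift=7
  byte[5]=0x22 cont=0 payload=0x22=34: acc |= 34<<7 -> acc=4423 shift=14 [end]
Varint 3: bytes[4:6] = C7 22 -> value 4423 (2 byte(s))
  byte[6]=0xA5 cont=1 payload=0x25=37: acc |= 37<<0 -> acc=37 shift=7
  byte[7]=0x5E cont=0 payload=0x5E=94: acc |= 94<<7 -> acc=12069 shift=14 [end]
Varint 4: bytes[6:8] = A5 5E -> value 12069 (2 byte(s))
  byte[8]=0x8E cont=1 payload=0x0E=14: acc |= 14<<0 -> acc=14 shift=7
  byte[9]=0xD7 cont=1 payload=0x57=87: acc |= 87<<7 -> acc=11150 shift=14
  byte[10]=0xE8 cont=1 payload=0x68=104: acc |= 104<<14 -> acc=1715086 shift=21
  byte[11]=0x0A cont=0 payload=0x0A=10: acc |= 10<<21 -> acc=22686606 shift=28 [end]
Varint 5: bytes[8:12] = 8E D7 E8 0A -> value 22686606 (4 byte(s))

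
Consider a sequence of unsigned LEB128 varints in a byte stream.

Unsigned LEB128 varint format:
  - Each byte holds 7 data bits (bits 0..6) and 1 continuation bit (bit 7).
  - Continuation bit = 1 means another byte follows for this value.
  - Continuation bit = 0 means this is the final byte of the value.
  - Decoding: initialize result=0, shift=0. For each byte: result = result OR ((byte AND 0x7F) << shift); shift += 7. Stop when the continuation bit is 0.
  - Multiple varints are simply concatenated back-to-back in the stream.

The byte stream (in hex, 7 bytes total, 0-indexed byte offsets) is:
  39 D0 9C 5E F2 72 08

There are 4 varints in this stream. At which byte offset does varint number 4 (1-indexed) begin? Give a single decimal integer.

  byte[0]=0x39 cont=0 payload=0x39=57: acc |= 57<<0 -> acc=57 shift=7 [end]
Varint 1: bytes[0:1] = 39 -> value 57 (1 byte(s))
  byte[1]=0xD0 cont=1 payload=0x50=80: acc |= 80<<0 -> acc=80 shift=7
  byte[2]=0x9C cont=1 payload=0x1C=28: acc |= 28<<7 -> acc=3664 shift=14
  byte[3]=0x5E cont=0 payload=0x5E=94: acc |= 94<<14 -> acc=1543760 shift=21 [end]
Varint 2: bytes[1:4] = D0 9C 5E -> value 1543760 (3 byte(s))
  byte[4]=0xF2 cont=1 payload=0x72=114: acc |= 114<<0 -> acc=114 shift=7
  byte[5]=0x72 cont=0 payload=0x72=114: acc |= 114<<7 -> acc=14706 shift=14 [end]
Varint 3: bytes[4:6] = F2 72 -> value 14706 (2 byte(s))
  byte[6]=0x08 cont=0 payload=0x08=8: acc |= 8<<0 -> acc=8 shift=7 [end]
Varint 4: bytes[6:7] = 08 -> value 8 (1 byte(s))

Answer: 6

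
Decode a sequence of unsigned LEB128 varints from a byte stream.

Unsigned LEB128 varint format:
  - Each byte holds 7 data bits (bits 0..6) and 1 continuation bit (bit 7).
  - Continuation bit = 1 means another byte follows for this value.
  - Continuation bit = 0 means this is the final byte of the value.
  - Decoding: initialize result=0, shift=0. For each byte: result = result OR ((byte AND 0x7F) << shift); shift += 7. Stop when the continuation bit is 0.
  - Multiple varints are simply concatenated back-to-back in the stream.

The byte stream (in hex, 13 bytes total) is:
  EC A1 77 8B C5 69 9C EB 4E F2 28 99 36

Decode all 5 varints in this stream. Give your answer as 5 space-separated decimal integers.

  byte[0]=0xEC cont=1 payload=0x6C=108: acc |= 108<<0 -> acc=108 shift=7
  byte[1]=0xA1 cont=1 payload=0x21=33: acc |= 33<<7 -> acc=4332 shift=14
  byte[2]=0x77 cont=0 payload=0x77=119: acc |= 119<<14 -> acc=1954028 shift=21 [end]
Varint 1: bytes[0:3] = EC A1 77 -> value 1954028 (3 byte(s))
  byte[3]=0x8B cont=1 payload=0x0B=11: acc |= 11<<0 -> acc=11 shift=7
  byte[4]=0xC5 cont=1 payload=0x45=69: acc |= 69<<7 -> acc=8843 shift=14
  byte[5]=0x69 cont=0 payload=0x69=105: acc |= 105<<14 -> acc=1729163 shift=21 [end]
Varint 2: bytes[3:6] = 8B C5 69 -> value 1729163 (3 byte(s))
  byte[6]=0x9C cont=1 payload=0x1C=28: acc |= 28<<0 -> acc=28 shift=7
  byte[7]=0xEB cont=1 payload=0x6B=107: acc |= 107<<7 -> acc=13724 shift=14
  byte[8]=0x4E cont=0 payload=0x4E=78: acc |= 78<<14 -> acc=1291676 shift=21 [end]
Varint 3: bytes[6:9] = 9C EB 4E -> value 1291676 (3 byte(s))
  byte[9]=0xF2 cont=1 payload=0x72=114: acc |= 114<<0 -> acc=114 shift=7
  byte[10]=0x28 cont=0 payload=0x28=40: acc |= 40<<7 -> acc=5234 shift=14 [end]
Varint 4: bytes[9:11] = F2 28 -> value 5234 (2 byte(s))
  byte[11]=0x99 cont=1 payload=0x19=25: acc |= 25<<0 -> acc=25 shift=7
  byte[12]=0x36 cont=0 payload=0x36=54: acc |= 54<<7 -> acc=6937 shift=14 [end]
Varint 5: bytes[11:13] = 99 36 -> value 6937 (2 byte(s))

Answer: 1954028 1729163 1291676 5234 6937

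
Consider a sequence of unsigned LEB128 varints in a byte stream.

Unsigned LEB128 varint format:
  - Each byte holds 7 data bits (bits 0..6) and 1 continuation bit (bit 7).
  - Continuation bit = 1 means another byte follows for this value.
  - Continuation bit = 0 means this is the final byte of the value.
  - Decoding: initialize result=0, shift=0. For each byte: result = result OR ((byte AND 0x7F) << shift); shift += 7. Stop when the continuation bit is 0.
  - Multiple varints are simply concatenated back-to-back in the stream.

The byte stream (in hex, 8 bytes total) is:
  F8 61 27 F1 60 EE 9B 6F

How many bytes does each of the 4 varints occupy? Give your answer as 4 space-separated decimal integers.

Answer: 2 1 2 3

Derivation:
  byte[0]=0xF8 cont=1 payload=0x78=120: acc |= 120<<0 -> acc=120 shift=7
  byte[1]=0x61 cont=0 payload=0x61=97: acc |= 97<<7 -> acc=12536 shift=14 [end]
Varint 1: bytes[0:2] = F8 61 -> value 12536 (2 byte(s))
  byte[2]=0x27 cont=0 payload=0x27=39: acc |= 39<<0 -> acc=39 shift=7 [end]
Varint 2: bytes[2:3] = 27 -> value 39 (1 byte(s))
  byte[3]=0xF1 cont=1 payload=0x71=113: acc |= 113<<0 -> acc=113 shift=7
  byte[4]=0x60 cont=0 payload=0x60=96: acc |= 96<<7 -> acc=12401 shift=14 [end]
Varint 3: bytes[3:5] = F1 60 -> value 12401 (2 byte(s))
  byte[5]=0xEE cont=1 payload=0x6E=110: acc |= 110<<0 -> acc=110 shift=7
  byte[6]=0x9B cont=1 payload=0x1B=27: acc |= 27<<7 -> acc=3566 shift=14
  byte[7]=0x6F cont=0 payload=0x6F=111: acc |= 111<<14 -> acc=1822190 shift=21 [end]
Varint 4: bytes[5:8] = EE 9B 6F -> value 1822190 (3 byte(s))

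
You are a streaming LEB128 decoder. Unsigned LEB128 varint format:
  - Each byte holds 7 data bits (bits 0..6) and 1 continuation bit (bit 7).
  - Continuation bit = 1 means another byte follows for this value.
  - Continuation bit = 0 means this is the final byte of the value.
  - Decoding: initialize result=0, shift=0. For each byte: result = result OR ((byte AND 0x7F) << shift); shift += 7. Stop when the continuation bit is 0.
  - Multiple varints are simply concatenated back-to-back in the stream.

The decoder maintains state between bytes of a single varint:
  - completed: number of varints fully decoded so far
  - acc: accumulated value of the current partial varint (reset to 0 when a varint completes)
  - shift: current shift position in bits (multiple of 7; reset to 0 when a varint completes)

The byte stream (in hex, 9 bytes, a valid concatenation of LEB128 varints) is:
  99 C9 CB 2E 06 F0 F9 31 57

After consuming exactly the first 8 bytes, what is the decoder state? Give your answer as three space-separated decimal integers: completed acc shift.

byte[0]=0x99 cont=1 payload=0x19: acc |= 25<<0 -> completed=0 acc=25 shift=7
byte[1]=0xC9 cont=1 payload=0x49: acc |= 73<<7 -> completed=0 acc=9369 shift=14
byte[2]=0xCB cont=1 payload=0x4B: acc |= 75<<14 -> completed=0 acc=1238169 shift=21
byte[3]=0x2E cont=0 payload=0x2E: varint #1 complete (value=97707161); reset -> completed=1 acc=0 shift=0
byte[4]=0x06 cont=0 payload=0x06: varint #2 complete (value=6); reset -> completed=2 acc=0 shift=0
byte[5]=0xF0 cont=1 payload=0x70: acc |= 112<<0 -> completed=2 acc=112 shift=7
byte[6]=0xF9 cont=1 payload=0x79: acc |= 121<<7 -> completed=2 acc=15600 shift=14
byte[7]=0x31 cont=0 payload=0x31: varint #3 complete (value=818416); reset -> completed=3 acc=0 shift=0

Answer: 3 0 0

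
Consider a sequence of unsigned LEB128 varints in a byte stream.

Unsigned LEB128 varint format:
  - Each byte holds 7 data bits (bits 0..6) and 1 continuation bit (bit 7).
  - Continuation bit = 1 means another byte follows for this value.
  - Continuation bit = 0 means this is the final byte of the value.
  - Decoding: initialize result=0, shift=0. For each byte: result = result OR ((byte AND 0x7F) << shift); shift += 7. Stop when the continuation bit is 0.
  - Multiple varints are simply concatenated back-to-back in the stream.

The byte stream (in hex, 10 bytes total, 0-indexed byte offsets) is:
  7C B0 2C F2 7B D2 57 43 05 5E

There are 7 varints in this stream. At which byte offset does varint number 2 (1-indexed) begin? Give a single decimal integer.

  byte[0]=0x7C cont=0 payload=0x7C=124: acc |= 124<<0 -> acc=124 shift=7 [end]
Varint 1: bytes[0:1] = 7C -> value 124 (1 byte(s))
  byte[1]=0xB0 cont=1 payload=0x30=48: acc |= 48<<0 -> acc=48 shift=7
  byte[2]=0x2C cont=0 payload=0x2C=44: acc |= 44<<7 -> acc=5680 shift=14 [end]
Varint 2: bytes[1:3] = B0 2C -> value 5680 (2 byte(s))
  byte[3]=0xF2 cont=1 payload=0x72=114: acc |= 114<<0 -> acc=114 shift=7
  byte[4]=0x7B cont=0 payload=0x7B=123: acc |= 123<<7 -> acc=15858 shift=14 [end]
Varint 3: bytes[3:5] = F2 7B -> value 15858 (2 byte(s))
  byte[5]=0xD2 cont=1 payload=0x52=82: acc |= 82<<0 -> acc=82 shift=7
  byte[6]=0x57 cont=0 payload=0x57=87: acc |= 87<<7 -> acc=11218 shift=14 [end]
Varint 4: bytes[5:7] = D2 57 -> value 11218 (2 byte(s))
  byte[7]=0x43 cont=0 payload=0x43=67: acc |= 67<<0 -> acc=67 shift=7 [end]
Varint 5: bytes[7:8] = 43 -> value 67 (1 byte(s))
  byte[8]=0x05 cont=0 payload=0x05=5: acc |= 5<<0 -> acc=5 shift=7 [end]
Varint 6: bytes[8:9] = 05 -> value 5 (1 byte(s))
  byte[9]=0x5E cont=0 payload=0x5E=94: acc |= 94<<0 -> acc=94 shift=7 [end]
Varint 7: bytes[9:10] = 5E -> value 94 (1 byte(s))

Answer: 1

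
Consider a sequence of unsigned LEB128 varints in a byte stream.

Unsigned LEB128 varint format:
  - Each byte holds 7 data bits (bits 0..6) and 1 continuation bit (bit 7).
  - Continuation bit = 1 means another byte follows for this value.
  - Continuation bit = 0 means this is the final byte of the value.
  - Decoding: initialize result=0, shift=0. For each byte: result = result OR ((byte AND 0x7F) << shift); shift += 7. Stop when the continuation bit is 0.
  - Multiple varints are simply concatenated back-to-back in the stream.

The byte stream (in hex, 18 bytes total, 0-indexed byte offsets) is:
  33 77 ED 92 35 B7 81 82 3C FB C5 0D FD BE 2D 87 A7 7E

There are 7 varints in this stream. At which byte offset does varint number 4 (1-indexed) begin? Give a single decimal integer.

  byte[0]=0x33 cont=0 payload=0x33=51: acc |= 51<<0 -> acc=51 shift=7 [end]
Varint 1: bytes[0:1] = 33 -> value 51 (1 byte(s))
  byte[1]=0x77 cont=0 payload=0x77=119: acc |= 119<<0 -> acc=119 shift=7 [end]
Varint 2: bytes[1:2] = 77 -> value 119 (1 byte(s))
  byte[2]=0xED cont=1 payload=0x6D=109: acc |= 109<<0 -> acc=109 shift=7
  byte[3]=0x92 cont=1 payload=0x12=18: acc |= 18<<7 -> acc=2413 shift=14
  byte[4]=0x35 cont=0 payload=0x35=53: acc |= 53<<14 -> acc=870765 shift=21 [end]
Varint 3: bytes[2:5] = ED 92 35 -> value 870765 (3 byte(s))
  byte[5]=0xB7 cont=1 payload=0x37=55: acc |= 55<<0 -> acc=55 shift=7
  byte[6]=0x81 cont=1 payload=0x01=1: acc |= 1<<7 -> acc=183 shift=14
  byte[7]=0x82 cont=1 payload=0x02=2: acc |= 2<<14 -> acc=32951 shift=21
  byte[8]=0x3C cont=0 payload=0x3C=60: acc |= 60<<21 -> acc=125862071 shift=28 [end]
Varint 4: bytes[5:9] = B7 81 82 3C -> value 125862071 (4 byte(s))
  byte[9]=0xFB cont=1 payload=0x7B=123: acc |= 123<<0 -> acc=123 shift=7
  byte[10]=0xC5 cont=1 payload=0x45=69: acc |= 69<<7 -> acc=8955 shift=14
  byte[11]=0x0D cont=0 payload=0x0D=13: acc |= 13<<14 -> acc=221947 shift=21 [end]
Varint 5: bytes[9:12] = FB C5 0D -> value 221947 (3 byte(s))
  byte[12]=0xFD cont=1 payload=0x7D=125: acc |= 125<<0 -> acc=125 shift=7
  byte[13]=0xBE cont=1 payload=0x3E=62: acc |= 62<<7 -> acc=8061 shift=14
  byte[14]=0x2D cont=0 payload=0x2D=45: acc |= 45<<14 -> acc=745341 shift=21 [end]
Varint 6: bytes[12:15] = FD BE 2D -> value 745341 (3 byte(s))
  byte[15]=0x87 cont=1 payload=0x07=7: acc |= 7<<0 -> acc=7 shift=7
  byte[16]=0xA7 cont=1 payload=0x27=39: acc |= 39<<7 -> acc=4999 shift=14
  byte[17]=0x7E cont=0 payload=0x7E=126: acc |= 126<<14 -> acc=2069383 shift=21 [end]
Varint 7: bytes[15:18] = 87 A7 7E -> value 2069383 (3 byte(s))

Answer: 5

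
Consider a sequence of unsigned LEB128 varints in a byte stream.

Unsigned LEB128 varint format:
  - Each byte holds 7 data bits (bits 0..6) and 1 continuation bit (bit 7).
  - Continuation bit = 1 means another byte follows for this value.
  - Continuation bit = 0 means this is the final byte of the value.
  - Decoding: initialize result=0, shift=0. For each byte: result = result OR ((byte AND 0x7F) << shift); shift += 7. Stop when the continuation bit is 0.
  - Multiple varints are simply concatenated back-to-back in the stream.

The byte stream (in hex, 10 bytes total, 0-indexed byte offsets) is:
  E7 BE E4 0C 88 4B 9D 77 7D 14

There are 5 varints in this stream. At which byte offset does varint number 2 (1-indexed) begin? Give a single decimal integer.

  byte[0]=0xE7 cont=1 payload=0x67=103: acc |= 103<<0 -> acc=103 shift=7
  byte[1]=0xBE cont=1 payload=0x3E=62: acc |= 62<<7 -> acc=8039 shift=14
  byte[2]=0xE4 cont=1 payload=0x64=100: acc |= 100<<14 -> acc=1646439 shift=21
  byte[3]=0x0C cont=0 payload=0x0C=12: acc |= 12<<21 -> acc=26812263 shift=28 [end]
Varint 1: bytes[0:4] = E7 BE E4 0C -> value 26812263 (4 byte(s))
  byte[4]=0x88 cont=1 payload=0x08=8: acc |= 8<<0 -> acc=8 shift=7
  byte[5]=0x4B cont=0 payload=0x4B=75: acc |= 75<<7 -> acc=9608 shift=14 [end]
Varint 2: bytes[4:6] = 88 4B -> value 9608 (2 byte(s))
  byte[6]=0x9D cont=1 payload=0x1D=29: acc |= 29<<0 -> acc=29 shift=7
  byte[7]=0x77 cont=0 payload=0x77=119: acc |= 119<<7 -> acc=15261 shift=14 [end]
Varint 3: bytes[6:8] = 9D 77 -> value 15261 (2 byte(s))
  byte[8]=0x7D cont=0 payload=0x7D=125: acc |= 125<<0 -> acc=125 shift=7 [end]
Varint 4: bytes[8:9] = 7D -> value 125 (1 byte(s))
  byte[9]=0x14 cont=0 payload=0x14=20: acc |= 20<<0 -> acc=20 shift=7 [end]
Varint 5: bytes[9:10] = 14 -> value 20 (1 byte(s))

Answer: 4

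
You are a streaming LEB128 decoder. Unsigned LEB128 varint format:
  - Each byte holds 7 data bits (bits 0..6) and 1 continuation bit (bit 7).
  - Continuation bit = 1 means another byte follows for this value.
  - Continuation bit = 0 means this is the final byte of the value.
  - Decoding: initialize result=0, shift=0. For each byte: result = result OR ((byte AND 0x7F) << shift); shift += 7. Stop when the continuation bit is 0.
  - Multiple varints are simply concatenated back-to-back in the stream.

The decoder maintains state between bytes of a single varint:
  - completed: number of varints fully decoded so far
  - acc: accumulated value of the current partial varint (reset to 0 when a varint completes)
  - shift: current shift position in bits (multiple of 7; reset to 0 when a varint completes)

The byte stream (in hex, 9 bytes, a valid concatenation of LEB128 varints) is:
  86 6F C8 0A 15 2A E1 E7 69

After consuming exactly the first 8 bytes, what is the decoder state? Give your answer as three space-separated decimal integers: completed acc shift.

Answer: 4 13281 14

Derivation:
byte[0]=0x86 cont=1 payload=0x06: acc |= 6<<0 -> completed=0 acc=6 shift=7
byte[1]=0x6F cont=0 payload=0x6F: varint #1 complete (value=14214); reset -> completed=1 acc=0 shift=0
byte[2]=0xC8 cont=1 payload=0x48: acc |= 72<<0 -> completed=1 acc=72 shift=7
byte[3]=0x0A cont=0 payload=0x0A: varint #2 complete (value=1352); reset -> completed=2 acc=0 shift=0
byte[4]=0x15 cont=0 payload=0x15: varint #3 complete (value=21); reset -> completed=3 acc=0 shift=0
byte[5]=0x2A cont=0 payload=0x2A: varint #4 complete (value=42); reset -> completed=4 acc=0 shift=0
byte[6]=0xE1 cont=1 payload=0x61: acc |= 97<<0 -> completed=4 acc=97 shift=7
byte[7]=0xE7 cont=1 payload=0x67: acc |= 103<<7 -> completed=4 acc=13281 shift=14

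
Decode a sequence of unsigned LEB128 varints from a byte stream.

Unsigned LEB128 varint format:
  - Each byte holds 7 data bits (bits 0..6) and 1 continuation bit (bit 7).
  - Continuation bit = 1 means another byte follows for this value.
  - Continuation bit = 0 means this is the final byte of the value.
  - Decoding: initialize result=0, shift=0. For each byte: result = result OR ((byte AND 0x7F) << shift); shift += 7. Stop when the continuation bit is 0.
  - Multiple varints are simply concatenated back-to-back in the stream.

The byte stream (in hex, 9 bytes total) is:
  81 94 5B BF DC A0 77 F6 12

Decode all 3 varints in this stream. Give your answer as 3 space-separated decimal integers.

  byte[0]=0x81 cont=1 payload=0x01=1: acc |= 1<<0 -> acc=1 shift=7
  byte[1]=0x94 cont=1 payload=0x14=20: acc |= 20<<7 -> acc=2561 shift=14
  byte[2]=0x5B cont=0 payload=0x5B=91: acc |= 91<<14 -> acc=1493505 shift=21 [end]
Varint 1: bytes[0:3] = 81 94 5B -> value 1493505 (3 byte(s))
  byte[3]=0xBF cont=1 payload=0x3F=63: acc |= 63<<0 -> acc=63 shift=7
  byte[4]=0xDC cont=1 payload=0x5C=92: acc |= 92<<7 -> acc=11839 shift=14
  byte[5]=0xA0 cont=1 payload=0x20=32: acc |= 32<<14 -> acc=536127 shift=21
  byte[6]=0x77 cont=0 payload=0x77=119: acc |= 119<<21 -> acc=250097215 shift=28 [end]
Varint 2: bytes[3:7] = BF DC A0 77 -> value 250097215 (4 byte(s))
  byte[7]=0xF6 cont=1 payload=0x76=118: acc |= 118<<0 -> acc=118 shift=7
  byte[8]=0x12 cont=0 payload=0x12=18: acc |= 18<<7 -> acc=2422 shift=14 [end]
Varint 3: bytes[7:9] = F6 12 -> value 2422 (2 byte(s))

Answer: 1493505 250097215 2422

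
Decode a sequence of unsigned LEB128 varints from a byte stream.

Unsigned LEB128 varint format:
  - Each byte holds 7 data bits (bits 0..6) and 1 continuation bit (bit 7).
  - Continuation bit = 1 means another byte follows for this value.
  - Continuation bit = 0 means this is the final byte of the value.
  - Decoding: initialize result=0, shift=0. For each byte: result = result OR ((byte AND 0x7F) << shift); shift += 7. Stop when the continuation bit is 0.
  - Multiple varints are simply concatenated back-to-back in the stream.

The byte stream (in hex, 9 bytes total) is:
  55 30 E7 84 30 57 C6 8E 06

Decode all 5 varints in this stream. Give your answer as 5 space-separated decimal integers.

  byte[0]=0x55 cont=0 payload=0x55=85: acc |= 85<<0 -> acc=85 shift=7 [end]
Varint 1: bytes[0:1] = 55 -> value 85 (1 byte(s))
  byte[1]=0x30 cont=0 payload=0x30=48: acc |= 48<<0 -> acc=48 shift=7 [end]
Varint 2: bytes[1:2] = 30 -> value 48 (1 byte(s))
  byte[2]=0xE7 cont=1 payload=0x67=103: acc |= 103<<0 -> acc=103 shift=7
  byte[3]=0x84 cont=1 payload=0x04=4: acc |= 4<<7 -> acc=615 shift=14
  byte[4]=0x30 cont=0 payload=0x30=48: acc |= 48<<14 -> acc=787047 shift=21 [end]
Varint 3: bytes[2:5] = E7 84 30 -> value 787047 (3 byte(s))
  byte[5]=0x57 cont=0 payload=0x57=87: acc |= 87<<0 -> acc=87 shift=7 [end]
Varint 4: bytes[5:6] = 57 -> value 87 (1 byte(s))
  byte[6]=0xC6 cont=1 payload=0x46=70: acc |= 70<<0 -> acc=70 shift=7
  byte[7]=0x8E cont=1 payload=0x0E=14: acc |= 14<<7 -> acc=1862 shift=14
  byte[8]=0x06 cont=0 payload=0x06=6: acc |= 6<<14 -> acc=100166 shift=21 [end]
Varint 5: bytes[6:9] = C6 8E 06 -> value 100166 (3 byte(s))

Answer: 85 48 787047 87 100166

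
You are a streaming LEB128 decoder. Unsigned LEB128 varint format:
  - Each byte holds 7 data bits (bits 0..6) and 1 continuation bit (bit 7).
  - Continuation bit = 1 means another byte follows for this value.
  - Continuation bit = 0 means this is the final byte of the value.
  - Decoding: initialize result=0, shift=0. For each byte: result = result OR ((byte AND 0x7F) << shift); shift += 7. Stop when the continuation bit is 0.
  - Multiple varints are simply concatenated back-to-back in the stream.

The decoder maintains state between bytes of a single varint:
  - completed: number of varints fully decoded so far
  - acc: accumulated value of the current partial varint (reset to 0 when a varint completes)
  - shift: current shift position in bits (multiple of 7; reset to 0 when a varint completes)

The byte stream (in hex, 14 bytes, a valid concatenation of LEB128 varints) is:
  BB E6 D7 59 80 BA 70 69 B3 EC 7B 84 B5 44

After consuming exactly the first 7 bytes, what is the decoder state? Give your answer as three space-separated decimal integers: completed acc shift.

byte[0]=0xBB cont=1 payload=0x3B: acc |= 59<<0 -> completed=0 acc=59 shift=7
byte[1]=0xE6 cont=1 payload=0x66: acc |= 102<<7 -> completed=0 acc=13115 shift=14
byte[2]=0xD7 cont=1 payload=0x57: acc |= 87<<14 -> completed=0 acc=1438523 shift=21
byte[3]=0x59 cont=0 payload=0x59: varint #1 complete (value=188085051); reset -> completed=1 acc=0 shift=0
byte[4]=0x80 cont=1 payload=0x00: acc |= 0<<0 -> completed=1 acc=0 shift=7
byte[5]=0xBA cont=1 payload=0x3A: acc |= 58<<7 -> completed=1 acc=7424 shift=14
byte[6]=0x70 cont=0 payload=0x70: varint #2 complete (value=1842432); reset -> completed=2 acc=0 shift=0

Answer: 2 0 0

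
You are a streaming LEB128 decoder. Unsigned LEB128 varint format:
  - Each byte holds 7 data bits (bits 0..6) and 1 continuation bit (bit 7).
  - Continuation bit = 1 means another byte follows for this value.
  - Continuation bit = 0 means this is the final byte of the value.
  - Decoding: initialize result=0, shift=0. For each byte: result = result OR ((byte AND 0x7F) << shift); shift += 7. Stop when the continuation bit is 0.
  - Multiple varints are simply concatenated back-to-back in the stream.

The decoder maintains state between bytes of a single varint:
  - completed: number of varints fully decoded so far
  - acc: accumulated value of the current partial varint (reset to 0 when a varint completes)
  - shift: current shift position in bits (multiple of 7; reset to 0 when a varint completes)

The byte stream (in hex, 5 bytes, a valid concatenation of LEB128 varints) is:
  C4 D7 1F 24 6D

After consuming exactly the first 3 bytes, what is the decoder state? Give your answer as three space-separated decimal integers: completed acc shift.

Answer: 1 0 0

Derivation:
byte[0]=0xC4 cont=1 payload=0x44: acc |= 68<<0 -> completed=0 acc=68 shift=7
byte[1]=0xD7 cont=1 payload=0x57: acc |= 87<<7 -> completed=0 acc=11204 shift=14
byte[2]=0x1F cont=0 payload=0x1F: varint #1 complete (value=519108); reset -> completed=1 acc=0 shift=0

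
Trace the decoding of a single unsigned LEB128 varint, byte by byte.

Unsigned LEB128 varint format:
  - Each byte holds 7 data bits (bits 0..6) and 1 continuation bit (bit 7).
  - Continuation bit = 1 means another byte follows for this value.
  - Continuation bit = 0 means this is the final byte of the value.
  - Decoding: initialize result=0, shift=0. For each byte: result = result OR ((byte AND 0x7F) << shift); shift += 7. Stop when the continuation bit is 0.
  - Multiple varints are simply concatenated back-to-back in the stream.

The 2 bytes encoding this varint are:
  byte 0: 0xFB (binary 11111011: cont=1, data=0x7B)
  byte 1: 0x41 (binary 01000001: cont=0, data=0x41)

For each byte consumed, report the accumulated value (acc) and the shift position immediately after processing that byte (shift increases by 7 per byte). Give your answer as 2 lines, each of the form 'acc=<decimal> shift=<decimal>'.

byte 0=0xFB: payload=0x7B=123, contrib = 123<<0 = 123; acc -> 123, shift -> 7
byte 1=0x41: payload=0x41=65, contrib = 65<<7 = 8320; acc -> 8443, shift -> 14

Answer: acc=123 shift=7
acc=8443 shift=14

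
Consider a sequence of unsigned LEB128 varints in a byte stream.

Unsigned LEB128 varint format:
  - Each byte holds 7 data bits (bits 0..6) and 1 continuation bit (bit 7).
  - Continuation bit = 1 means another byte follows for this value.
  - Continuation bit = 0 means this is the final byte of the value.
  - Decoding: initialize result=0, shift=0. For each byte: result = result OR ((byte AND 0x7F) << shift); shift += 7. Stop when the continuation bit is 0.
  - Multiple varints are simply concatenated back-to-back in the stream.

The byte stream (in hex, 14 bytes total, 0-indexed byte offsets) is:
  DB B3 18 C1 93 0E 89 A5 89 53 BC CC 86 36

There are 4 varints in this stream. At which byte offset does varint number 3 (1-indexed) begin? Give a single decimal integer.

Answer: 6

Derivation:
  byte[0]=0xDB cont=1 payload=0x5B=91: acc |= 91<<0 -> acc=91 shift=7
  byte[1]=0xB3 cont=1 payload=0x33=51: acc |= 51<<7 -> acc=6619 shift=14
  byte[2]=0x18 cont=0 payload=0x18=24: acc |= 24<<14 -> acc=399835 shift=21 [end]
Varint 1: bytes[0:3] = DB B3 18 -> value 399835 (3 byte(s))
  byte[3]=0xC1 cont=1 payload=0x41=65: acc |= 65<<0 -> acc=65 shift=7
  byte[4]=0x93 cont=1 payload=0x13=19: acc |= 19<<7 -> acc=2497 shift=14
  byte[5]=0x0E cont=0 payload=0x0E=14: acc |= 14<<14 -> acc=231873 shift=21 [end]
Varint 2: bytes[3:6] = C1 93 0E -> value 231873 (3 byte(s))
  byte[6]=0x89 cont=1 payload=0x09=9: acc |= 9<<0 -> acc=9 shift=7
  byte[7]=0xA5 cont=1 payload=0x25=37: acc |= 37<<7 -> acc=4745 shift=14
  byte[8]=0x89 cont=1 payload=0x09=9: acc |= 9<<14 -> acc=152201 shift=21
  byte[9]=0x53 cont=0 payload=0x53=83: acc |= 83<<21 -> acc=174215817 shift=28 [end]
Varint 3: bytes[6:10] = 89 A5 89 53 -> value 174215817 (4 byte(s))
  byte[10]=0xBC cont=1 payload=0x3C=60: acc |= 60<<0 -> acc=60 shift=7
  byte[11]=0xCC cont=1 payload=0x4C=76: acc |= 76<<7 -> acc=9788 shift=14
  byte[12]=0x86 cont=1 payload=0x06=6: acc |= 6<<14 -> acc=108092 shift=21
  byte[13]=0x36 cont=0 payload=0x36=54: acc |= 54<<21 -> acc=113354300 shift=28 [end]
Varint 4: bytes[10:14] = BC CC 86 36 -> value 113354300 (4 byte(s))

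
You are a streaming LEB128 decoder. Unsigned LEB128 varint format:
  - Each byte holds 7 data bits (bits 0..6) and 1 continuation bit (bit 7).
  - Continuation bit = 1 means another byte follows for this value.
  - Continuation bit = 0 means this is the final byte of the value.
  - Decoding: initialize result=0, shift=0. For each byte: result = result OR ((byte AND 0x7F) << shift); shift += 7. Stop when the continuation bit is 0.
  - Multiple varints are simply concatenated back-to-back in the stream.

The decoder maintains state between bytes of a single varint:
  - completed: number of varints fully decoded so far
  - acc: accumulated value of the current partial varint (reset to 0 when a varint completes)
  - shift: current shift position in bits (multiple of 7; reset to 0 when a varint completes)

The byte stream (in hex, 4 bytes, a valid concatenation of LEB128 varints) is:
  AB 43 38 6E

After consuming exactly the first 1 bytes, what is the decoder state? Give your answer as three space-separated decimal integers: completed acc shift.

byte[0]=0xAB cont=1 payload=0x2B: acc |= 43<<0 -> completed=0 acc=43 shift=7

Answer: 0 43 7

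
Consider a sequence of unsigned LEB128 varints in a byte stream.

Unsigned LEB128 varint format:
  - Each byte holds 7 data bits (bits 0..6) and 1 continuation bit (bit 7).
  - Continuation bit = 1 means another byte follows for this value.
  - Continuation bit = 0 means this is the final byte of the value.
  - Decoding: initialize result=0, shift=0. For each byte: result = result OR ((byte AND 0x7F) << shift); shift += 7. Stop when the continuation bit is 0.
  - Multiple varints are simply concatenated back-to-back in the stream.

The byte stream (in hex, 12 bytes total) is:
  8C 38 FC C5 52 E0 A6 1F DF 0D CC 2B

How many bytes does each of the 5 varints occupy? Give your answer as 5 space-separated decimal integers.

  byte[0]=0x8C cont=1 payload=0x0C=12: acc |= 12<<0 -> acc=12 shift=7
  byte[1]=0x38 cont=0 payload=0x38=56: acc |= 56<<7 -> acc=7180 shift=14 [end]
Varint 1: bytes[0:2] = 8C 38 -> value 7180 (2 byte(s))
  byte[2]=0xFC cont=1 payload=0x7C=124: acc |= 124<<0 -> acc=124 shift=7
  byte[3]=0xC5 cont=1 payload=0x45=69: acc |= 69<<7 -> acc=8956 shift=14
  byte[4]=0x52 cont=0 payload=0x52=82: acc |= 82<<14 -> acc=1352444 shift=21 [end]
Varint 2: bytes[2:5] = FC C5 52 -> value 1352444 (3 byte(s))
  byte[5]=0xE0 cont=1 payload=0x60=96: acc |= 96<<0 -> acc=96 shift=7
  byte[6]=0xA6 cont=1 payload=0x26=38: acc |= 38<<7 -> acc=4960 shift=14
  byte[7]=0x1F cont=0 payload=0x1F=31: acc |= 31<<14 -> acc=512864 shift=21 [end]
Varint 3: bytes[5:8] = E0 A6 1F -> value 512864 (3 byte(s))
  byte[8]=0xDF cont=1 payload=0x5F=95: acc |= 95<<0 -> acc=95 shift=7
  byte[9]=0x0D cont=0 payload=0x0D=13: acc |= 13<<7 -> acc=1759 shift=14 [end]
Varint 4: bytes[8:10] = DF 0D -> value 1759 (2 byte(s))
  byte[10]=0xCC cont=1 payload=0x4C=76: acc |= 76<<0 -> acc=76 shift=7
  byte[11]=0x2B cont=0 payload=0x2B=43: acc |= 43<<7 -> acc=5580 shift=14 [end]
Varint 5: bytes[10:12] = CC 2B -> value 5580 (2 byte(s))

Answer: 2 3 3 2 2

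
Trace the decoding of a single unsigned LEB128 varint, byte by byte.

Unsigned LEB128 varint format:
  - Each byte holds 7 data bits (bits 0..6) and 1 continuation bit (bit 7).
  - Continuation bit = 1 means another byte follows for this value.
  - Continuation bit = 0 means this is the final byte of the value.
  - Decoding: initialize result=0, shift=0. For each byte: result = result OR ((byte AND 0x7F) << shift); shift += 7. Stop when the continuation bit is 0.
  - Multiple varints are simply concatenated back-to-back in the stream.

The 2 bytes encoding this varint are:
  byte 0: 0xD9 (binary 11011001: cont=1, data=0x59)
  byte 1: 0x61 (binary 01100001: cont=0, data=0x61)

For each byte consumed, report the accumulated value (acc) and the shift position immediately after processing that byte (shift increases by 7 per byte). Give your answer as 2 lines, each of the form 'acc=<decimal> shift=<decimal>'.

Answer: acc=89 shift=7
acc=12505 shift=14

Derivation:
byte 0=0xD9: payload=0x59=89, contrib = 89<<0 = 89; acc -> 89, shift -> 7
byte 1=0x61: payload=0x61=97, contrib = 97<<7 = 12416; acc -> 12505, shift -> 14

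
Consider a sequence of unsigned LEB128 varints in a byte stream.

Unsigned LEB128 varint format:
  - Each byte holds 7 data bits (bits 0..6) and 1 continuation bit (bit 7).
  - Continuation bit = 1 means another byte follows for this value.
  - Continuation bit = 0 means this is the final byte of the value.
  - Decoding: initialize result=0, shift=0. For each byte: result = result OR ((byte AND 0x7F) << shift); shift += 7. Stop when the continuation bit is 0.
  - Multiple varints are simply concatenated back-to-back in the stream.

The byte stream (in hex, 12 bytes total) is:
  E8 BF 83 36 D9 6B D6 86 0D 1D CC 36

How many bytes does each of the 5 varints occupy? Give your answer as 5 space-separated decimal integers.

Answer: 4 2 3 1 2

Derivation:
  byte[0]=0xE8 cont=1 payload=0x68=104: acc |= 104<<0 -> acc=104 shift=7
  byte[1]=0xBF cont=1 payload=0x3F=63: acc |= 63<<7 -> acc=8168 shift=14
  byte[2]=0x83 cont=1 payload=0x03=3: acc |= 3<<14 -> acc=57320 shift=21
  byte[3]=0x36 cont=0 payload=0x36=54: acc |= 54<<21 -> acc=113303528 shift=28 [end]
Varint 1: bytes[0:4] = E8 BF 83 36 -> value 113303528 (4 byte(s))
  byte[4]=0xD9 cont=1 payload=0x59=89: acc |= 89<<0 -> acc=89 shift=7
  byte[5]=0x6B cont=0 payload=0x6B=107: acc |= 107<<7 -> acc=13785 shift=14 [end]
Varint 2: bytes[4:6] = D9 6B -> value 13785 (2 byte(s))
  byte[6]=0xD6 cont=1 payload=0x56=86: acc |= 86<<0 -> acc=86 shift=7
  byte[7]=0x86 cont=1 payload=0x06=6: acc |= 6<<7 -> acc=854 shift=14
  byte[8]=0x0D cont=0 payload=0x0D=13: acc |= 13<<14 -> acc=213846 shift=21 [end]
Varint 3: bytes[6:9] = D6 86 0D -> value 213846 (3 byte(s))
  byte[9]=0x1D cont=0 payload=0x1D=29: acc |= 29<<0 -> acc=29 shift=7 [end]
Varint 4: bytes[9:10] = 1D -> value 29 (1 byte(s))
  byte[10]=0xCC cont=1 payload=0x4C=76: acc |= 76<<0 -> acc=76 shift=7
  byte[11]=0x36 cont=0 payload=0x36=54: acc |= 54<<7 -> acc=6988 shift=14 [end]
Varint 5: bytes[10:12] = CC 36 -> value 6988 (2 byte(s))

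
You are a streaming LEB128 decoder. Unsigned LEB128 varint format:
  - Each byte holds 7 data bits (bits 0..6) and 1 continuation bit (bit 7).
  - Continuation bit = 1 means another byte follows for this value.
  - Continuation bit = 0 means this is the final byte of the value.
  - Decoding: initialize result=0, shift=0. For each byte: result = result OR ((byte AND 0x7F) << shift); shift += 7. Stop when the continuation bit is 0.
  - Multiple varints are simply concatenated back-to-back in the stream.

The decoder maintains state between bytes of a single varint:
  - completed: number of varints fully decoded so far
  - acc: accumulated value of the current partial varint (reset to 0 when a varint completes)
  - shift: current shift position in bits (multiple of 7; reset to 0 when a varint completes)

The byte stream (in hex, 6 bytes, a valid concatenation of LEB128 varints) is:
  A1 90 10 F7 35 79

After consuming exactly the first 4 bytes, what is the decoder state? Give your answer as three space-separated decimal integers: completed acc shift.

Answer: 1 119 7

Derivation:
byte[0]=0xA1 cont=1 payload=0x21: acc |= 33<<0 -> completed=0 acc=33 shift=7
byte[1]=0x90 cont=1 payload=0x10: acc |= 16<<7 -> completed=0 acc=2081 shift=14
byte[2]=0x10 cont=0 payload=0x10: varint #1 complete (value=264225); reset -> completed=1 acc=0 shift=0
byte[3]=0xF7 cont=1 payload=0x77: acc |= 119<<0 -> completed=1 acc=119 shift=7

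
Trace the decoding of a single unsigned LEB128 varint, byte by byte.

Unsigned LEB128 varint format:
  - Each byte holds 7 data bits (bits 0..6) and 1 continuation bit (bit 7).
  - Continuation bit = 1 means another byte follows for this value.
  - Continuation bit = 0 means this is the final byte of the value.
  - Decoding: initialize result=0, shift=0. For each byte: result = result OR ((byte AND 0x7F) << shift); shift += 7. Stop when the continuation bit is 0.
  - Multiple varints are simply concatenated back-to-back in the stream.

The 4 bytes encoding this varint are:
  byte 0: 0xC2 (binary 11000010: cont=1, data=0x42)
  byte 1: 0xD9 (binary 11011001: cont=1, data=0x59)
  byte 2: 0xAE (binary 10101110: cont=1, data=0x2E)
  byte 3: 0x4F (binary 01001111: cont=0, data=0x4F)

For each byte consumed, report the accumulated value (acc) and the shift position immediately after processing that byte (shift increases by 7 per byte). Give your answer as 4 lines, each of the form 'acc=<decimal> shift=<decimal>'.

Answer: acc=66 shift=7
acc=11458 shift=14
acc=765122 shift=21
acc=166440130 shift=28

Derivation:
byte 0=0xC2: payload=0x42=66, contrib = 66<<0 = 66; acc -> 66, shift -> 7
byte 1=0xD9: payload=0x59=89, contrib = 89<<7 = 11392; acc -> 11458, shift -> 14
byte 2=0xAE: payload=0x2E=46, contrib = 46<<14 = 753664; acc -> 765122, shift -> 21
byte 3=0x4F: payload=0x4F=79, contrib = 79<<21 = 165675008; acc -> 166440130, shift -> 28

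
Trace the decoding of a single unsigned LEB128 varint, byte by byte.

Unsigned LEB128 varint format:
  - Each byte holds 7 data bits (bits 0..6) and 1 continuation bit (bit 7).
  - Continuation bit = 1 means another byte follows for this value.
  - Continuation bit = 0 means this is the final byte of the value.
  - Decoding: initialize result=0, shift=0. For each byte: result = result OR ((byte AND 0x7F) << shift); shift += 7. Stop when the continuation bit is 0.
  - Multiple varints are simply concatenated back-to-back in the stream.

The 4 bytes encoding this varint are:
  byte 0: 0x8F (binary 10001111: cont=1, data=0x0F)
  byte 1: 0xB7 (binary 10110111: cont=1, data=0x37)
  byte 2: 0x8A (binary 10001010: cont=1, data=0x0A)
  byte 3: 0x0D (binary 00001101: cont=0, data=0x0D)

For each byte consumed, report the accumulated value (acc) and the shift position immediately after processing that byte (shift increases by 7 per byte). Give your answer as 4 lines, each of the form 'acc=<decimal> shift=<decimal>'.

Answer: acc=15 shift=7
acc=7055 shift=14
acc=170895 shift=21
acc=27433871 shift=28

Derivation:
byte 0=0x8F: payload=0x0F=15, contrib = 15<<0 = 15; acc -> 15, shift -> 7
byte 1=0xB7: payload=0x37=55, contrib = 55<<7 = 7040; acc -> 7055, shift -> 14
byte 2=0x8A: payload=0x0A=10, contrib = 10<<14 = 163840; acc -> 170895, shift -> 21
byte 3=0x0D: payload=0x0D=13, contrib = 13<<21 = 27262976; acc -> 27433871, shift -> 28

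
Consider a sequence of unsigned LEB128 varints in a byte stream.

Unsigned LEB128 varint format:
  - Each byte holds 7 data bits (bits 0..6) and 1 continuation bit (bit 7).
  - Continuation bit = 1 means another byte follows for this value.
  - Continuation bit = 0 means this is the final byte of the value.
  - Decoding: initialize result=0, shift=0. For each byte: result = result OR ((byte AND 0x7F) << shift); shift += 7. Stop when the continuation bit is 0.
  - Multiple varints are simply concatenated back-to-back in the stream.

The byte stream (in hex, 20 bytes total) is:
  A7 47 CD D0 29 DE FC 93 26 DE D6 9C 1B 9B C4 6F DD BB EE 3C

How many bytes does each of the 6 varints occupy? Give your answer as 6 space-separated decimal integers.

  byte[0]=0xA7 cont=1 payload=0x27=39: acc |= 39<<0 -> acc=39 shift=7
  byte[1]=0x47 cont=0 payload=0x47=71: acc |= 71<<7 -> acc=9127 shift=14 [end]
Varint 1: bytes[0:2] = A7 47 -> value 9127 (2 byte(s))
  byte[2]=0xCD cont=1 payload=0x4D=77: acc |= 77<<0 -> acc=77 shift=7
  byte[3]=0xD0 cont=1 payload=0x50=80: acc |= 80<<7 -> acc=10317 shift=14
  byte[4]=0x29 cont=0 payload=0x29=41: acc |= 41<<14 -> acc=682061 shift=21 [end]
Varint 2: bytes[2:5] = CD D0 29 -> value 682061 (3 byte(s))
  byte[5]=0xDE cont=1 payload=0x5E=94: acc |= 94<<0 -> acc=94 shift=7
  byte[6]=0xFC cont=1 payload=0x7C=124: acc |= 124<<7 -> acc=15966 shift=14
  byte[7]=0x93 cont=1 payload=0x13=19: acc |= 19<<14 -> acc=327262 shift=21
  byte[8]=0x26 cont=0 payload=0x26=38: acc |= 38<<21 -> acc=80019038 shift=28 [end]
Varint 3: bytes[5:9] = DE FC 93 26 -> value 80019038 (4 byte(s))
  byte[9]=0xDE cont=1 payload=0x5E=94: acc |= 94<<0 -> acc=94 shift=7
  byte[10]=0xD6 cont=1 payload=0x56=86: acc |= 86<<7 -> acc=11102 shift=14
  byte[11]=0x9C cont=1 payload=0x1C=28: acc |= 28<<14 -> acc=469854 shift=21
  byte[12]=0x1B cont=0 payload=0x1B=27: acc |= 27<<21 -> acc=57092958 shift=28 [end]
Varint 4: bytes[9:13] = DE D6 9C 1B -> value 57092958 (4 byte(s))
  byte[13]=0x9B cont=1 payload=0x1B=27: acc |= 27<<0 -> acc=27 shift=7
  byte[14]=0xC4 cont=1 payload=0x44=68: acc |= 68<<7 -> acc=8731 shift=14
  byte[15]=0x6F cont=0 payload=0x6F=111: acc |= 111<<14 -> acc=1827355 shift=21 [end]
Varint 5: bytes[13:16] = 9B C4 6F -> value 1827355 (3 byte(s))
  byte[16]=0xDD cont=1 payload=0x5D=93: acc |= 93<<0 -> acc=93 shift=7
  byte[17]=0xBB cont=1 payload=0x3B=59: acc |= 59<<7 -> acc=7645 shift=14
  byte[18]=0xEE cont=1 payload=0x6E=110: acc |= 110<<14 -> acc=1809885 shift=21
  byte[19]=0x3C cont=0 payload=0x3C=60: acc |= 60<<21 -> acc=127639005 shift=28 [end]
Varint 6: bytes[16:20] = DD BB EE 3C -> value 127639005 (4 byte(s))

Answer: 2 3 4 4 3 4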